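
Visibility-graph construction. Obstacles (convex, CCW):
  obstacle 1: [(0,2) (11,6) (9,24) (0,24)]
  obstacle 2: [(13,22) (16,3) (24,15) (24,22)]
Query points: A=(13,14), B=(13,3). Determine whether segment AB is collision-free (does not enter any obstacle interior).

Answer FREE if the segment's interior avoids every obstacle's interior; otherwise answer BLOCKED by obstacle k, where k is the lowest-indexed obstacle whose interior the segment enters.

FREE

Obstacle 1 [(0,2) (11,6) (9,24) (0,24)]:
  edge (0,2)–(11,6): clear
  edge (11,6)–(9,24): clear
  edge (9,24)–(0,24): clear
  edge (0,24)–(0,2): clear
  midpoint (13,17/2) outside
  → clear
Obstacle 2 [(13,22) (16,3) (24,15) (24,22)]:
  edge (13,22)–(16,3): clear
  edge (16,3)–(24,15): clear
  edge (24,15)–(24,22): clear
  edge (24,22)–(13,22): clear
  midpoint (13,17/2) outside
  → clear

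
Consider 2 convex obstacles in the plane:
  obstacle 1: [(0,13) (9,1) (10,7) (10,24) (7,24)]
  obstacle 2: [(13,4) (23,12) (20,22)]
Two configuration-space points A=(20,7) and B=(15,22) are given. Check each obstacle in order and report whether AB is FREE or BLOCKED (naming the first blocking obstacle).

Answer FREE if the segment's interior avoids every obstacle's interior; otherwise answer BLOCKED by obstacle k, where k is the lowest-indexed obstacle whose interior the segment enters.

BLOCKED by obstacle 2

Obstacle 1 [(0,13) (9,1) (10,7) (10,24) (7,24)]:
  edge (0,13)–(9,1): clear
  edge (9,1)–(10,7): clear
  edge (10,7)–(10,24): clear
  edge (10,24)–(7,24): clear
  edge (7,24)–(0,13): clear
  midpoint (35/2,29/2) outside
  → clear
Obstacle 2 [(13,4) (23,12) (20,22)]:
  edge (13,4)–(23,12): crosses AB
  edge (23,12)–(20,22): clear
  edge (20,22)–(13,4): crosses AB
  → BLOCKED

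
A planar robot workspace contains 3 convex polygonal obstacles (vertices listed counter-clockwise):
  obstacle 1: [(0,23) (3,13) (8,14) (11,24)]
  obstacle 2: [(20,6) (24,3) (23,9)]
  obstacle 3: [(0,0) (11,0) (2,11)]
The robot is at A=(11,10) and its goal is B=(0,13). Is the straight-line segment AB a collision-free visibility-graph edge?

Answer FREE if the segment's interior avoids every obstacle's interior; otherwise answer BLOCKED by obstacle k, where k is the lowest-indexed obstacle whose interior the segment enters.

FREE

Obstacle 1 [(0,23) (3,13) (8,14) (11,24)]:
  edge (0,23)–(3,13): clear
  edge (3,13)–(8,14): clear
  edge (8,14)–(11,24): clear
  edge (11,24)–(0,23): clear
  midpoint (11/2,23/2) outside
  → clear
Obstacle 2 [(20,6) (24,3) (23,9)]:
  edge (20,6)–(24,3): clear
  edge (24,3)–(23,9): clear
  edge (23,9)–(20,6): clear
  midpoint (11/2,23/2) outside
  → clear
Obstacle 3 [(0,0) (11,0) (2,11)]:
  edge (0,0)–(11,0): clear
  edge (11,0)–(2,11): clear
  edge (2,11)–(0,0): clear
  midpoint (11/2,23/2) outside
  → clear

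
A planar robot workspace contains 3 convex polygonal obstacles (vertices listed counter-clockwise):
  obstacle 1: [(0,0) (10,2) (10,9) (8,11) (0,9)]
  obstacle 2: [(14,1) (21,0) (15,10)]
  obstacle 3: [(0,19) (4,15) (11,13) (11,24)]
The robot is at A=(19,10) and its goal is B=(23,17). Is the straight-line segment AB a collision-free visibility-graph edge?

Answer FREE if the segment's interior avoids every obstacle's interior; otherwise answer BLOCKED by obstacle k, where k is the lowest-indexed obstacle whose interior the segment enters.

Obstacle 1 [(0,0) (10,2) (10,9) (8,11) (0,9)]:
  edge (0,0)–(10,2): clear
  edge (10,2)–(10,9): clear
  edge (10,9)–(8,11): clear
  edge (8,11)–(0,9): clear
  edge (0,9)–(0,0): clear
  midpoint (21,27/2) outside
  → clear
Obstacle 2 [(14,1) (21,0) (15,10)]:
  edge (14,1)–(21,0): clear
  edge (21,0)–(15,10): clear
  edge (15,10)–(14,1): clear
  midpoint (21,27/2) outside
  → clear
Obstacle 3 [(0,19) (4,15) (11,13) (11,24)]:
  edge (0,19)–(4,15): clear
  edge (4,15)–(11,13): clear
  edge (11,13)–(11,24): clear
  edge (11,24)–(0,19): clear
  midpoint (21,27/2) outside
  → clear

FREE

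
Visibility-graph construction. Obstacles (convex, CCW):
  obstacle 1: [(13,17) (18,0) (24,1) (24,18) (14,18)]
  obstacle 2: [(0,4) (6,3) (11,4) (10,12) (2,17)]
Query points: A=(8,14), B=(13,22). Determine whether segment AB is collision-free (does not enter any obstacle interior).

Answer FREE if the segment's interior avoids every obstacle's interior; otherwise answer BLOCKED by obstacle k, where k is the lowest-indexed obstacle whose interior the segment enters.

Obstacle 1 [(13,17) (18,0) (24,1) (24,18) (14,18)]:
  edge (13,17)–(18,0): clear
  edge (18,0)–(24,1): clear
  edge (24,1)–(24,18): clear
  edge (24,18)–(14,18): clear
  edge (14,18)–(13,17): clear
  midpoint (21/2,18) outside
  → clear
Obstacle 2 [(0,4) (6,3) (11,4) (10,12) (2,17)]:
  edge (0,4)–(6,3): clear
  edge (6,3)–(11,4): clear
  edge (11,4)–(10,12): clear
  edge (10,12)–(2,17): clear
  edge (2,17)–(0,4): clear
  midpoint (21/2,18) outside
  → clear

FREE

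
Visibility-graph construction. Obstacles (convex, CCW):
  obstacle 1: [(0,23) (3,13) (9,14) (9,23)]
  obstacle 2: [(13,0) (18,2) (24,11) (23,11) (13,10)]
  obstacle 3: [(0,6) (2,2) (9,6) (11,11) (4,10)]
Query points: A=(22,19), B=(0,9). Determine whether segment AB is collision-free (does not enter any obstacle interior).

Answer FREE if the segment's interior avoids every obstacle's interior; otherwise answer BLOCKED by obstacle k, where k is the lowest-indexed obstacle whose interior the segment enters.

FREE

Obstacle 1 [(0,23) (3,13) (9,14) (9,23)]:
  edge (0,23)–(3,13): clear
  edge (3,13)–(9,14): clear
  edge (9,14)–(9,23): clear
  edge (9,23)–(0,23): clear
  midpoint (11,14) outside
  → clear
Obstacle 2 [(13,0) (18,2) (24,11) (23,11) (13,10)]:
  edge (13,0)–(18,2): clear
  edge (18,2)–(24,11): clear
  edge (24,11)–(23,11): clear
  edge (23,11)–(13,10): clear
  edge (13,10)–(13,0): clear
  midpoint (11,14) outside
  → clear
Obstacle 3 [(0,6) (2,2) (9,6) (11,11) (4,10)]:
  edge (0,6)–(2,2): clear
  edge (2,2)–(9,6): clear
  edge (9,6)–(11,11): clear
  edge (11,11)–(4,10): clear
  edge (4,10)–(0,6): clear
  midpoint (11,14) outside
  → clear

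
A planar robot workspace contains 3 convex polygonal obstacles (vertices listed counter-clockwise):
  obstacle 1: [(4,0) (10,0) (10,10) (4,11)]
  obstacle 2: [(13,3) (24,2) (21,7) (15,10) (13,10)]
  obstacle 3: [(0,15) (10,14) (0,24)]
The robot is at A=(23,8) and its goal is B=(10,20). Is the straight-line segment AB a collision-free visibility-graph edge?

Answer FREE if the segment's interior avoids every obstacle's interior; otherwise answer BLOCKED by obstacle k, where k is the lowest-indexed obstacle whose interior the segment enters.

FREE

Obstacle 1 [(4,0) (10,0) (10,10) (4,11)]:
  edge (4,0)–(10,0): clear
  edge (10,0)–(10,10): clear
  edge (10,10)–(4,11): clear
  edge (4,11)–(4,0): clear
  midpoint (33/2,14) outside
  → clear
Obstacle 2 [(13,3) (24,2) (21,7) (15,10) (13,10)]:
  edge (13,3)–(24,2): clear
  edge (24,2)–(21,7): clear
  edge (21,7)–(15,10): clear
  edge (15,10)–(13,10): clear
  edge (13,10)–(13,3): clear
  midpoint (33/2,14) outside
  → clear
Obstacle 3 [(0,15) (10,14) (0,24)]:
  edge (0,15)–(10,14): clear
  edge (10,14)–(0,24): clear
  edge (0,24)–(0,15): clear
  midpoint (33/2,14) outside
  → clear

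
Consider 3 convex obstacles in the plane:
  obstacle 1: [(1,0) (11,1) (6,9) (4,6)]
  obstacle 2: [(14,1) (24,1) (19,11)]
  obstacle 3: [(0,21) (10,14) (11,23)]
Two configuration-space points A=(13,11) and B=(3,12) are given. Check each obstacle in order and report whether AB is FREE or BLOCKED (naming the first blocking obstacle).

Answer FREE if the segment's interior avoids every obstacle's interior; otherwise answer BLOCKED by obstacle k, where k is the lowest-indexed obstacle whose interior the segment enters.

Obstacle 1 [(1,0) (11,1) (6,9) (4,6)]:
  edge (1,0)–(11,1): clear
  edge (11,1)–(6,9): clear
  edge (6,9)–(4,6): clear
  edge (4,6)–(1,0): clear
  midpoint (8,23/2) outside
  → clear
Obstacle 2 [(14,1) (24,1) (19,11)]:
  edge (14,1)–(24,1): clear
  edge (24,1)–(19,11): clear
  edge (19,11)–(14,1): clear
  midpoint (8,23/2) outside
  → clear
Obstacle 3 [(0,21) (10,14) (11,23)]:
  edge (0,21)–(10,14): clear
  edge (10,14)–(11,23): clear
  edge (11,23)–(0,21): clear
  midpoint (8,23/2) outside
  → clear

FREE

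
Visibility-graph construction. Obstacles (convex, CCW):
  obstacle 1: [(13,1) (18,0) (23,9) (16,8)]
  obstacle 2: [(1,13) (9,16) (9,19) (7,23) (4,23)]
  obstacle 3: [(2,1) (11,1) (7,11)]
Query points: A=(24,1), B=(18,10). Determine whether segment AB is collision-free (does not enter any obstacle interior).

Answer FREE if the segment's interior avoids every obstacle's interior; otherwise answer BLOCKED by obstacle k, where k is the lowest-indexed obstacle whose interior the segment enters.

BLOCKED by obstacle 1

Obstacle 1 [(13,1) (18,0) (23,9) (16,8)]:
  edge (13,1)–(18,0): clear
  edge (18,0)–(23,9): crosses AB
  edge (23,9)–(16,8): crosses AB
  edge (16,8)–(13,1): clear
  → BLOCKED
Obstacle 2 [(1,13) (9,16) (9,19) (7,23) (4,23)]:
  edge (1,13)–(9,16): clear
  edge (9,16)–(9,19): clear
  edge (9,19)–(7,23): clear
  edge (7,23)–(4,23): clear
  edge (4,23)–(1,13): clear
  midpoint (21,11/2) outside
  → clear
Obstacle 3 [(2,1) (11,1) (7,11)]:
  edge (2,1)–(11,1): clear
  edge (11,1)–(7,11): clear
  edge (7,11)–(2,1): clear
  midpoint (21,11/2) outside
  → clear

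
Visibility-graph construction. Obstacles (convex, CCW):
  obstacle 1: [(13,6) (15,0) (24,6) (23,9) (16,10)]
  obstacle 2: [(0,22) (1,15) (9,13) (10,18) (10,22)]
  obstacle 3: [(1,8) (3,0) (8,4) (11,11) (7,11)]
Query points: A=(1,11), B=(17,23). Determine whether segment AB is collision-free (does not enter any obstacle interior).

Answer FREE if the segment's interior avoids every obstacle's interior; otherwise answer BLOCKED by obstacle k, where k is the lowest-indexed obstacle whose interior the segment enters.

Obstacle 1 [(13,6) (15,0) (24,6) (23,9) (16,10)]:
  edge (13,6)–(15,0): clear
  edge (15,0)–(24,6): clear
  edge (24,6)–(23,9): clear
  edge (23,9)–(16,10): clear
  edge (16,10)–(13,6): clear
  midpoint (9,17) outside
  → clear
Obstacle 2 [(0,22) (1,15) (9,13) (10,18) (10,22)]:
  edge (0,22)–(1,15): clear
  edge (1,15)–(9,13): crosses AB
  edge (9,13)–(10,18): crosses AB
  edge (10,18)–(10,22): clear
  edge (10,22)–(0,22): clear
  → BLOCKED
Obstacle 3 [(1,8) (3,0) (8,4) (11,11) (7,11)]:
  edge (1,8)–(3,0): clear
  edge (3,0)–(8,4): clear
  edge (8,4)–(11,11): clear
  edge (11,11)–(7,11): clear
  edge (7,11)–(1,8): clear
  midpoint (9,17) outside
  → clear

BLOCKED by obstacle 2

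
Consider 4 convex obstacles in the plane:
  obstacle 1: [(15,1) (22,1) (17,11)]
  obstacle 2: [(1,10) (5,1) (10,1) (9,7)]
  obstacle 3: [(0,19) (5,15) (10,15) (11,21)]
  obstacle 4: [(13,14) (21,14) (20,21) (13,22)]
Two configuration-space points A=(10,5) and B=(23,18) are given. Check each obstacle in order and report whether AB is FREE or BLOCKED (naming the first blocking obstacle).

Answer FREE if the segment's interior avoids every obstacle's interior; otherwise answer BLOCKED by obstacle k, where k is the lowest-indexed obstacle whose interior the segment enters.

BLOCKED by obstacle 4

Obstacle 1 [(15,1) (22,1) (17,11)]:
  edge (15,1)–(22,1): clear
  edge (22,1)–(17,11): clear
  edge (17,11)–(15,1): clear
  midpoint (33/2,23/2) outside
  → clear
Obstacle 2 [(1,10) (5,1) (10,1) (9,7)]:
  edge (1,10)–(5,1): clear
  edge (5,1)–(10,1): clear
  edge (10,1)–(9,7): clear
  edge (9,7)–(1,10): clear
  midpoint (33/2,23/2) outside
  → clear
Obstacle 3 [(0,19) (5,15) (10,15) (11,21)]:
  edge (0,19)–(5,15): clear
  edge (5,15)–(10,15): clear
  edge (10,15)–(11,21): clear
  edge (11,21)–(0,19): clear
  midpoint (33/2,23/2) outside
  → clear
Obstacle 4 [(13,14) (21,14) (20,21) (13,22)]:
  edge (13,14)–(21,14): crosses AB
  edge (21,14)–(20,21): crosses AB
  edge (20,21)–(13,22): clear
  edge (13,22)–(13,14): clear
  → BLOCKED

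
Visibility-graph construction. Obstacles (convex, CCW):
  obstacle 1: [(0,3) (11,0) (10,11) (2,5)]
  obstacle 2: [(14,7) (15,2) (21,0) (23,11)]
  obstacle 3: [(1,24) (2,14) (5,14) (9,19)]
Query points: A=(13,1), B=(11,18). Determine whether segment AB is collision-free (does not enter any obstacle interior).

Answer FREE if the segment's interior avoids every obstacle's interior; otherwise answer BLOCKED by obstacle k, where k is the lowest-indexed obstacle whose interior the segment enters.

Obstacle 1 [(0,3) (11,0) (10,11) (2,5)]:
  edge (0,3)–(11,0): clear
  edge (11,0)–(10,11): clear
  edge (10,11)–(2,5): clear
  edge (2,5)–(0,3): clear
  midpoint (12,19/2) outside
  → clear
Obstacle 2 [(14,7) (15,2) (21,0) (23,11)]:
  edge (14,7)–(15,2): clear
  edge (15,2)–(21,0): clear
  edge (21,0)–(23,11): clear
  edge (23,11)–(14,7): clear
  midpoint (12,19/2) outside
  → clear
Obstacle 3 [(1,24) (2,14) (5,14) (9,19)]:
  edge (1,24)–(2,14): clear
  edge (2,14)–(5,14): clear
  edge (5,14)–(9,19): clear
  edge (9,19)–(1,24): clear
  midpoint (12,19/2) outside
  → clear

FREE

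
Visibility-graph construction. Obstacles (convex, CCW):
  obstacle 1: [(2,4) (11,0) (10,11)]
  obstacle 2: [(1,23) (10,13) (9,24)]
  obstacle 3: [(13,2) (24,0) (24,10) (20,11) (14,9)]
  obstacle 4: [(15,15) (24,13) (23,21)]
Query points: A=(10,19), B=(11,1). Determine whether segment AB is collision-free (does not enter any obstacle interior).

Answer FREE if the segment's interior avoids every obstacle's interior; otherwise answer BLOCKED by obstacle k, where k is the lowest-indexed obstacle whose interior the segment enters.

FREE

Obstacle 1 [(2,4) (11,0) (10,11)]:
  edge (2,4)–(11,0): clear
  edge (11,0)–(10,11): clear
  edge (10,11)–(2,4): clear
  midpoint (21/2,10) outside
  → clear
Obstacle 2 [(1,23) (10,13) (9,24)]:
  edge (1,23)–(10,13): clear
  edge (10,13)–(9,24): clear
  edge (9,24)–(1,23): clear
  midpoint (21/2,10) outside
  → clear
Obstacle 3 [(13,2) (24,0) (24,10) (20,11) (14,9)]:
  edge (13,2)–(24,0): clear
  edge (24,0)–(24,10): clear
  edge (24,10)–(20,11): clear
  edge (20,11)–(14,9): clear
  edge (14,9)–(13,2): clear
  midpoint (21/2,10) outside
  → clear
Obstacle 4 [(15,15) (24,13) (23,21)]:
  edge (15,15)–(24,13): clear
  edge (24,13)–(23,21): clear
  edge (23,21)–(15,15): clear
  midpoint (21/2,10) outside
  → clear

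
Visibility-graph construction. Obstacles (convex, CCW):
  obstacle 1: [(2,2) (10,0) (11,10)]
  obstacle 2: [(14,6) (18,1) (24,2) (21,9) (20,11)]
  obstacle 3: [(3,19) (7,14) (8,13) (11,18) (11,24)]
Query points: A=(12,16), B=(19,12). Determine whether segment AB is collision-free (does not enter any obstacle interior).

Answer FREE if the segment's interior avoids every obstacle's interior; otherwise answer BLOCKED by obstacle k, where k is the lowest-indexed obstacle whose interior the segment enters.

FREE

Obstacle 1 [(2,2) (10,0) (11,10)]:
  edge (2,2)–(10,0): clear
  edge (10,0)–(11,10): clear
  edge (11,10)–(2,2): clear
  midpoint (31/2,14) outside
  → clear
Obstacle 2 [(14,6) (18,1) (24,2) (21,9) (20,11)]:
  edge (14,6)–(18,1): clear
  edge (18,1)–(24,2): clear
  edge (24,2)–(21,9): clear
  edge (21,9)–(20,11): clear
  edge (20,11)–(14,6): clear
  midpoint (31/2,14) outside
  → clear
Obstacle 3 [(3,19) (7,14) (8,13) (11,18) (11,24)]:
  edge (3,19)–(7,14): clear
  edge (7,14)–(8,13): clear
  edge (8,13)–(11,18): clear
  edge (11,18)–(11,24): clear
  edge (11,24)–(3,19): clear
  midpoint (31/2,14) outside
  → clear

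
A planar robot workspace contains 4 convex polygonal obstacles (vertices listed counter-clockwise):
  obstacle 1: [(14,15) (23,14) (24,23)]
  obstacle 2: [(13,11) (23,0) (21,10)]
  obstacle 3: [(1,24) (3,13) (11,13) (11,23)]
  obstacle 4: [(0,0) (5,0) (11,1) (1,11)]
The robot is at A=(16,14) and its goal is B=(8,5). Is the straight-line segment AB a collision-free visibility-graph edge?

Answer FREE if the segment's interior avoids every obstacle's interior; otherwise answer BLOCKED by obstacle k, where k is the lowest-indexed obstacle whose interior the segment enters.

Obstacle 1 [(14,15) (23,14) (24,23)]:
  edge (14,15)–(23,14): clear
  edge (23,14)–(24,23): clear
  edge (24,23)–(14,15): clear
  midpoint (12,19/2) outside
  → clear
Obstacle 2 [(13,11) (23,0) (21,10)]:
  edge (13,11)–(23,0): crosses AB
  edge (23,0)–(21,10): clear
  edge (21,10)–(13,11): crosses AB
  → BLOCKED
Obstacle 3 [(1,24) (3,13) (11,13) (11,23)]:
  edge (1,24)–(3,13): clear
  edge (3,13)–(11,13): clear
  edge (11,13)–(11,23): clear
  edge (11,23)–(1,24): clear
  midpoint (12,19/2) outside
  → clear
Obstacle 4 [(0,0) (5,0) (11,1) (1,11)]:
  edge (0,0)–(5,0): clear
  edge (5,0)–(11,1): clear
  edge (11,1)–(1,11): clear
  edge (1,11)–(0,0): clear
  midpoint (12,19/2) outside
  → clear

BLOCKED by obstacle 2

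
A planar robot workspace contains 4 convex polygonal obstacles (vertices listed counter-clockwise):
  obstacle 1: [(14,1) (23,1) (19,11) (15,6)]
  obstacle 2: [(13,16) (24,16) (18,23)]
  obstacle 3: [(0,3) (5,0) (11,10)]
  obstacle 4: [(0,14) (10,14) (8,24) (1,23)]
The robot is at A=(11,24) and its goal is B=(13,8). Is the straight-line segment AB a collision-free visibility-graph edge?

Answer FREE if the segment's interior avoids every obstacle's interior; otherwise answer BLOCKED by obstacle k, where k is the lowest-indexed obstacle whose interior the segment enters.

FREE

Obstacle 1 [(14,1) (23,1) (19,11) (15,6)]:
  edge (14,1)–(23,1): clear
  edge (23,1)–(19,11): clear
  edge (19,11)–(15,6): clear
  edge (15,6)–(14,1): clear
  midpoint (12,16) outside
  → clear
Obstacle 2 [(13,16) (24,16) (18,23)]:
  edge (13,16)–(24,16): clear
  edge (24,16)–(18,23): clear
  edge (18,23)–(13,16): clear
  midpoint (12,16) outside
  → clear
Obstacle 3 [(0,3) (5,0) (11,10)]:
  edge (0,3)–(5,0): clear
  edge (5,0)–(11,10): clear
  edge (11,10)–(0,3): clear
  midpoint (12,16) outside
  → clear
Obstacle 4 [(0,14) (10,14) (8,24) (1,23)]:
  edge (0,14)–(10,14): clear
  edge (10,14)–(8,24): clear
  edge (8,24)–(1,23): clear
  edge (1,23)–(0,14): clear
  midpoint (12,16) outside
  → clear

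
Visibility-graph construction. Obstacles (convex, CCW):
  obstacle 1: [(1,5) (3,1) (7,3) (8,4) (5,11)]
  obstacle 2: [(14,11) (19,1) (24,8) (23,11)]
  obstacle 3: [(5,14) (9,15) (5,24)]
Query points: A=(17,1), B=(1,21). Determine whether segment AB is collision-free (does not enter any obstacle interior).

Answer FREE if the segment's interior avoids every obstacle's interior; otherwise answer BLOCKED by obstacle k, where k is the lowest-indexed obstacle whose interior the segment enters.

BLOCKED by obstacle 3

Obstacle 1 [(1,5) (3,1) (7,3) (8,4) (5,11)]:
  edge (1,5)–(3,1): clear
  edge (3,1)–(7,3): clear
  edge (7,3)–(8,4): clear
  edge (8,4)–(5,11): clear
  edge (5,11)–(1,5): clear
  midpoint (9,11) outside
  → clear
Obstacle 2 [(14,11) (19,1) (24,8) (23,11)]:
  edge (14,11)–(19,1): clear
  edge (19,1)–(24,8): clear
  edge (24,8)–(23,11): clear
  edge (23,11)–(14,11): clear
  midpoint (9,11) outside
  → clear
Obstacle 3 [(5,14) (9,15) (5,24)]:
  edge (5,14)–(9,15): crosses AB
  edge (9,15)–(5,24): clear
  edge (5,24)–(5,14): crosses AB
  → BLOCKED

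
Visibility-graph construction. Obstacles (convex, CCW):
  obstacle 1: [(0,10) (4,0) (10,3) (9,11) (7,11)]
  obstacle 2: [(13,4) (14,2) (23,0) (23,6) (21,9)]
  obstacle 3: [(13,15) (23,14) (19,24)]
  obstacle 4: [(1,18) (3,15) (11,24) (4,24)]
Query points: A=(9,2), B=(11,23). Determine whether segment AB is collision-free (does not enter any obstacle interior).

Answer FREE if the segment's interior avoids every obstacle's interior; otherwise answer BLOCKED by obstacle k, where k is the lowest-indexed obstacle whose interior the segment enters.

Obstacle 1 [(0,10) (4,0) (10,3) (9,11) (7,11)]:
  edge (0,10)–(4,0): clear
  edge (4,0)–(10,3): crosses AB
  edge (10,3)–(9,11): crosses AB
  edge (9,11)–(7,11): clear
  edge (7,11)–(0,10): clear
  → BLOCKED
Obstacle 2 [(13,4) (14,2) (23,0) (23,6) (21,9)]:
  edge (13,4)–(14,2): clear
  edge (14,2)–(23,0): clear
  edge (23,0)–(23,6): clear
  edge (23,6)–(21,9): clear
  edge (21,9)–(13,4): clear
  midpoint (10,25/2) outside
  → clear
Obstacle 3 [(13,15) (23,14) (19,24)]:
  edge (13,15)–(23,14): clear
  edge (23,14)–(19,24): clear
  edge (19,24)–(13,15): clear
  midpoint (10,25/2) outside
  → clear
Obstacle 4 [(1,18) (3,15) (11,24) (4,24)]:
  edge (1,18)–(3,15): clear
  edge (3,15)–(11,24): clear
  edge (11,24)–(4,24): clear
  edge (4,24)–(1,18): clear
  midpoint (10,25/2) outside
  → clear

BLOCKED by obstacle 1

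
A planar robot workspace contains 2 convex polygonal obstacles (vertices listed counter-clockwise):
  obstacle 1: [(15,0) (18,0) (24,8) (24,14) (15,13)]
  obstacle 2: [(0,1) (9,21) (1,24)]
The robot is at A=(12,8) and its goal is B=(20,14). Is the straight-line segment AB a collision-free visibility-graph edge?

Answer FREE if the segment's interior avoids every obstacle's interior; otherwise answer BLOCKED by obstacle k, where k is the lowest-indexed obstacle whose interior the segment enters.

BLOCKED by obstacle 1

Obstacle 1 [(15,0) (18,0) (24,8) (24,14) (15,13)]:
  edge (15,0)–(18,0): clear
  edge (18,0)–(24,8): clear
  edge (24,8)–(24,14): clear
  edge (24,14)–(15,13): crosses AB
  edge (15,13)–(15,0): crosses AB
  → BLOCKED
Obstacle 2 [(0,1) (9,21) (1,24)]:
  edge (0,1)–(9,21): clear
  edge (9,21)–(1,24): clear
  edge (1,24)–(0,1): clear
  midpoint (16,11) outside
  → clear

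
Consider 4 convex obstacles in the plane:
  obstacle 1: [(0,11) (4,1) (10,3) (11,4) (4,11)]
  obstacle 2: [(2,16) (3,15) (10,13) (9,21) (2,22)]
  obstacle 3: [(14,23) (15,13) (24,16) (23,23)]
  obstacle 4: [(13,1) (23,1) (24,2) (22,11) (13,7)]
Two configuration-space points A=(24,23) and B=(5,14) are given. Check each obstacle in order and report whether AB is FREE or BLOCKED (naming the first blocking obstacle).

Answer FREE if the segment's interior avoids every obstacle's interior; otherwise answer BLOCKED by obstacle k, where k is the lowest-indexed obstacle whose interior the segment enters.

BLOCKED by obstacle 2

Obstacle 1 [(0,11) (4,1) (10,3) (11,4) (4,11)]:
  edge (0,11)–(4,1): clear
  edge (4,1)–(10,3): clear
  edge (10,3)–(11,4): clear
  edge (11,4)–(4,11): clear
  edge (4,11)–(0,11): clear
  midpoint (29/2,37/2) outside
  → clear
Obstacle 2 [(2,16) (3,15) (10,13) (9,21) (2,22)]:
  edge (2,16)–(3,15): clear
  edge (3,15)–(10,13): crosses AB
  edge (10,13)–(9,21): crosses AB
  edge (9,21)–(2,22): clear
  edge (2,22)–(2,16): clear
  → BLOCKED
Obstacle 3 [(14,23) (15,13) (24,16) (23,23)]:
  edge (14,23)–(15,13): crosses AB
  edge (15,13)–(24,16): clear
  edge (24,16)–(23,23): crosses AB
  edge (23,23)–(14,23): clear
  → BLOCKED
Obstacle 4 [(13,1) (23,1) (24,2) (22,11) (13,7)]:
  edge (13,1)–(23,1): clear
  edge (23,1)–(24,2): clear
  edge (24,2)–(22,11): clear
  edge (22,11)–(13,7): clear
  edge (13,7)–(13,1): clear
  midpoint (29/2,37/2) outside
  → clear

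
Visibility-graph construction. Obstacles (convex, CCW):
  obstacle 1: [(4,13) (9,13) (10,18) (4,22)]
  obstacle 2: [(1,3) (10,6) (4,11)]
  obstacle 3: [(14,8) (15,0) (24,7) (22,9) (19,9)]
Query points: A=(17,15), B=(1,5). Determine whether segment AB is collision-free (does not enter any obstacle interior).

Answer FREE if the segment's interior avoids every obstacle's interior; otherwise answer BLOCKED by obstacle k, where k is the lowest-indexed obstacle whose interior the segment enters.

Obstacle 1 [(4,13) (9,13) (10,18) (4,22)]:
  edge (4,13)–(9,13): clear
  edge (9,13)–(10,18): clear
  edge (10,18)–(4,22): clear
  edge (4,22)–(4,13): clear
  midpoint (9,10) outside
  → clear
Obstacle 2 [(1,3) (10,6) (4,11)]:
  edge (1,3)–(10,6): clear
  edge (10,6)–(4,11): crosses AB
  edge (4,11)–(1,3): crosses AB
  → BLOCKED
Obstacle 3 [(14,8) (15,0) (24,7) (22,9) (19,9)]:
  edge (14,8)–(15,0): clear
  edge (15,0)–(24,7): clear
  edge (24,7)–(22,9): clear
  edge (22,9)–(19,9): clear
  edge (19,9)–(14,8): clear
  midpoint (9,10) outside
  → clear

BLOCKED by obstacle 2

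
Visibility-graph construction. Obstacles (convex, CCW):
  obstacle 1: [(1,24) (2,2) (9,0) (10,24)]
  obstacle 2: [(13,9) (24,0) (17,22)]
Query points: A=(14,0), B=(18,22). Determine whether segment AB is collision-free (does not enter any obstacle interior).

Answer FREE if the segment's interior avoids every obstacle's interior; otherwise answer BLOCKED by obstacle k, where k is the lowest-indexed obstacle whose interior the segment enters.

BLOCKED by obstacle 2

Obstacle 1 [(1,24) (2,2) (9,0) (10,24)]:
  edge (1,24)–(2,2): clear
  edge (2,2)–(9,0): clear
  edge (9,0)–(10,24): clear
  edge (10,24)–(1,24): clear
  midpoint (16,11) outside
  → clear
Obstacle 2 [(13,9) (24,0) (17,22)]:
  edge (13,9)–(24,0): crosses AB
  edge (24,0)–(17,22): crosses AB
  edge (17,22)–(13,9): clear
  → BLOCKED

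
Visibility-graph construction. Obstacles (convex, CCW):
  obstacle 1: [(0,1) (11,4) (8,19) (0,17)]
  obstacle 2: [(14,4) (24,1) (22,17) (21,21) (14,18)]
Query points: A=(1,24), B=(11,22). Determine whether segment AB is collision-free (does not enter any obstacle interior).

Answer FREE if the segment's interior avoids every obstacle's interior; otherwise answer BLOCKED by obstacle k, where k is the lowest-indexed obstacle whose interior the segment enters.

Obstacle 1 [(0,1) (11,4) (8,19) (0,17)]:
  edge (0,1)–(11,4): clear
  edge (11,4)–(8,19): clear
  edge (8,19)–(0,17): clear
  edge (0,17)–(0,1): clear
  midpoint (6,23) outside
  → clear
Obstacle 2 [(14,4) (24,1) (22,17) (21,21) (14,18)]:
  edge (14,4)–(24,1): clear
  edge (24,1)–(22,17): clear
  edge (22,17)–(21,21): clear
  edge (21,21)–(14,18): clear
  edge (14,18)–(14,4): clear
  midpoint (6,23) outside
  → clear

FREE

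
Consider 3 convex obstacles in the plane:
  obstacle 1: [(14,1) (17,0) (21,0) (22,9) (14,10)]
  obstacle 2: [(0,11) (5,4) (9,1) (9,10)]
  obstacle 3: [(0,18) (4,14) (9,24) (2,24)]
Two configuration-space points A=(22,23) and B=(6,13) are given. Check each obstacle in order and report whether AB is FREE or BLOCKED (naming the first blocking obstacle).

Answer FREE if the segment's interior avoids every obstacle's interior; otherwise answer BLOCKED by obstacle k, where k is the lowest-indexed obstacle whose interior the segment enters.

FREE

Obstacle 1 [(14,1) (17,0) (21,0) (22,9) (14,10)]:
  edge (14,1)–(17,0): clear
  edge (17,0)–(21,0): clear
  edge (21,0)–(22,9): clear
  edge (22,9)–(14,10): clear
  edge (14,10)–(14,1): clear
  midpoint (14,18) outside
  → clear
Obstacle 2 [(0,11) (5,4) (9,1) (9,10)]:
  edge (0,11)–(5,4): clear
  edge (5,4)–(9,1): clear
  edge (9,1)–(9,10): clear
  edge (9,10)–(0,11): clear
  midpoint (14,18) outside
  → clear
Obstacle 3 [(0,18) (4,14) (9,24) (2,24)]:
  edge (0,18)–(4,14): clear
  edge (4,14)–(9,24): clear
  edge (9,24)–(2,24): clear
  edge (2,24)–(0,18): clear
  midpoint (14,18) outside
  → clear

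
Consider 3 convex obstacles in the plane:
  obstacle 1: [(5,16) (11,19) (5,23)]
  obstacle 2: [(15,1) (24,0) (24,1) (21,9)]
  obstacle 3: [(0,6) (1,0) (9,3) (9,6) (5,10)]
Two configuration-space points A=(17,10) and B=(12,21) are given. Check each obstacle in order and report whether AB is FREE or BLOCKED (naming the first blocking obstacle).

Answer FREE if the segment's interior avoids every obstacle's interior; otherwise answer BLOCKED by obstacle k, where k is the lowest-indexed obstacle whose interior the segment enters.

Obstacle 1 [(5,16) (11,19) (5,23)]:
  edge (5,16)–(11,19): clear
  edge (11,19)–(5,23): clear
  edge (5,23)–(5,16): clear
  midpoint (29/2,31/2) outside
  → clear
Obstacle 2 [(15,1) (24,0) (24,1) (21,9)]:
  edge (15,1)–(24,0): clear
  edge (24,0)–(24,1): clear
  edge (24,1)–(21,9): clear
  edge (21,9)–(15,1): clear
  midpoint (29/2,31/2) outside
  → clear
Obstacle 3 [(0,6) (1,0) (9,3) (9,6) (5,10)]:
  edge (0,6)–(1,0): clear
  edge (1,0)–(9,3): clear
  edge (9,3)–(9,6): clear
  edge (9,6)–(5,10): clear
  edge (5,10)–(0,6): clear
  midpoint (29/2,31/2) outside
  → clear

FREE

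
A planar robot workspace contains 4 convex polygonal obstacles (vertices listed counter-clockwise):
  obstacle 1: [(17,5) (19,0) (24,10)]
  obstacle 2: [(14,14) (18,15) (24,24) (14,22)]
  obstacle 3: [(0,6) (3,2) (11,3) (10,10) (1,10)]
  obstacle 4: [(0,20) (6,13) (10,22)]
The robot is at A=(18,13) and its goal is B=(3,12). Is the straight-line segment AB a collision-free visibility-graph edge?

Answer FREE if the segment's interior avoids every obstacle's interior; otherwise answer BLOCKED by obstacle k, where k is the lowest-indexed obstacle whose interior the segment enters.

Obstacle 1 [(17,5) (19,0) (24,10)]:
  edge (17,5)–(19,0): clear
  edge (19,0)–(24,10): clear
  edge (24,10)–(17,5): clear
  midpoint (21/2,25/2) outside
  → clear
Obstacle 2 [(14,14) (18,15) (24,24) (14,22)]:
  edge (14,14)–(18,15): clear
  edge (18,15)–(24,24): clear
  edge (24,24)–(14,22): clear
  edge (14,22)–(14,14): clear
  midpoint (21/2,25/2) outside
  → clear
Obstacle 3 [(0,6) (3,2) (11,3) (10,10) (1,10)]:
  edge (0,6)–(3,2): clear
  edge (3,2)–(11,3): clear
  edge (11,3)–(10,10): clear
  edge (10,10)–(1,10): clear
  edge (1,10)–(0,6): clear
  midpoint (21/2,25/2) outside
  → clear
Obstacle 4 [(0,20) (6,13) (10,22)]:
  edge (0,20)–(6,13): clear
  edge (6,13)–(10,22): clear
  edge (10,22)–(0,20): clear
  midpoint (21/2,25/2) outside
  → clear

FREE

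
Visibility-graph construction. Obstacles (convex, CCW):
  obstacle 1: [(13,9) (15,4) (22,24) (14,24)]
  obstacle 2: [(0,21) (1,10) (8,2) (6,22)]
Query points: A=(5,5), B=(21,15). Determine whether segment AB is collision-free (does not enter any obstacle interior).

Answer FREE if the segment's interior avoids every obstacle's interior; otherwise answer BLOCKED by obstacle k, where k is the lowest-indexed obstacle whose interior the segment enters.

BLOCKED by obstacle 1

Obstacle 1 [(13,9) (15,4) (22,24) (14,24)]:
  edge (13,9)–(15,4): clear
  edge (15,4)–(22,24): crosses AB
  edge (22,24)–(14,24): clear
  edge (14,24)–(13,9): crosses AB
  → BLOCKED
Obstacle 2 [(0,21) (1,10) (8,2) (6,22)]:
  edge (0,21)–(1,10): clear
  edge (1,10)–(8,2): crosses AB
  edge (8,2)–(6,22): crosses AB
  edge (6,22)–(0,21): clear
  → BLOCKED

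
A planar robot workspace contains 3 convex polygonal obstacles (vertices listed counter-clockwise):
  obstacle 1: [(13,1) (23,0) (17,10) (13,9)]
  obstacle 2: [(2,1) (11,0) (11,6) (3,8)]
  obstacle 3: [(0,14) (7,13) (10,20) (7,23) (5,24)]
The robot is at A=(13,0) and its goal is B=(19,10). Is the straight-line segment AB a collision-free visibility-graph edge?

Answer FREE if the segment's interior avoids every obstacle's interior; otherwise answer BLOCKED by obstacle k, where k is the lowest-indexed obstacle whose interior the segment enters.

Obstacle 1 [(13,1) (23,0) (17,10) (13,9)]:
  edge (13,1)–(23,0): crosses AB
  edge (23,0)–(17,10): crosses AB
  edge (17,10)–(13,9): clear
  edge (13,9)–(13,1): clear
  → BLOCKED
Obstacle 2 [(2,1) (11,0) (11,6) (3,8)]:
  edge (2,1)–(11,0): clear
  edge (11,0)–(11,6): clear
  edge (11,6)–(3,8): clear
  edge (3,8)–(2,1): clear
  midpoint (16,5) outside
  → clear
Obstacle 3 [(0,14) (7,13) (10,20) (7,23) (5,24)]:
  edge (0,14)–(7,13): clear
  edge (7,13)–(10,20): clear
  edge (10,20)–(7,23): clear
  edge (7,23)–(5,24): clear
  edge (5,24)–(0,14): clear
  midpoint (16,5) outside
  → clear

BLOCKED by obstacle 1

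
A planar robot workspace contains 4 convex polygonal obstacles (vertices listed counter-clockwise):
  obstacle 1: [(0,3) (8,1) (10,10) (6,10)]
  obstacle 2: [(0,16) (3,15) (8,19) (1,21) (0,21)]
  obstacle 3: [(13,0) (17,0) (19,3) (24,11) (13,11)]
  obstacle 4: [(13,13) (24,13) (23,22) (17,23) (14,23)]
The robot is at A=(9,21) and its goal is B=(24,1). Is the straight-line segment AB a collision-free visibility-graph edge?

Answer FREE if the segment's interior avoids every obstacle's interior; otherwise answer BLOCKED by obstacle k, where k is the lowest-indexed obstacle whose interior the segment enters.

Obstacle 1 [(0,3) (8,1) (10,10) (6,10)]:
  edge (0,3)–(8,1): clear
  edge (8,1)–(10,10): clear
  edge (10,10)–(6,10): clear
  edge (6,10)–(0,3): clear
  midpoint (33/2,11) outside
  → clear
Obstacle 2 [(0,16) (3,15) (8,19) (1,21) (0,21)]:
  edge (0,16)–(3,15): clear
  edge (3,15)–(8,19): clear
  edge (8,19)–(1,21): clear
  edge (1,21)–(0,21): clear
  edge (0,21)–(0,16): clear
  midpoint (33/2,11) outside
  → clear
Obstacle 3 [(13,0) (17,0) (19,3) (24,11) (13,11)]:
  edge (13,0)–(17,0): clear
  edge (17,0)–(19,3): clear
  edge (19,3)–(24,11): crosses AB
  edge (24,11)–(13,11): crosses AB
  edge (13,11)–(13,0): clear
  → BLOCKED
Obstacle 4 [(13,13) (24,13) (23,22) (17,23) (14,23)]:
  edge (13,13)–(24,13): crosses AB
  edge (24,13)–(23,22): clear
  edge (23,22)–(17,23): clear
  edge (17,23)–(14,23): clear
  edge (14,23)–(13,13): crosses AB
  → BLOCKED

BLOCKED by obstacle 3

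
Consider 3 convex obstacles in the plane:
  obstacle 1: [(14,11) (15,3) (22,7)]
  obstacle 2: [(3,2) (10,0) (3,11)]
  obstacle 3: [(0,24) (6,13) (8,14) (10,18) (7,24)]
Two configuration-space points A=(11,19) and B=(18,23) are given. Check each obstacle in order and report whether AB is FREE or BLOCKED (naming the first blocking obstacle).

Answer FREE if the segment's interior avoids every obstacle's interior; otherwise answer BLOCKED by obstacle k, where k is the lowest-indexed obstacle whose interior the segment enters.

Obstacle 1 [(14,11) (15,3) (22,7)]:
  edge (14,11)–(15,3): clear
  edge (15,3)–(22,7): clear
  edge (22,7)–(14,11): clear
  midpoint (29/2,21) outside
  → clear
Obstacle 2 [(3,2) (10,0) (3,11)]:
  edge (3,2)–(10,0): clear
  edge (10,0)–(3,11): clear
  edge (3,11)–(3,2): clear
  midpoint (29/2,21) outside
  → clear
Obstacle 3 [(0,24) (6,13) (8,14) (10,18) (7,24)]:
  edge (0,24)–(6,13): clear
  edge (6,13)–(8,14): clear
  edge (8,14)–(10,18): clear
  edge (10,18)–(7,24): clear
  edge (7,24)–(0,24): clear
  midpoint (29/2,21) outside
  → clear

FREE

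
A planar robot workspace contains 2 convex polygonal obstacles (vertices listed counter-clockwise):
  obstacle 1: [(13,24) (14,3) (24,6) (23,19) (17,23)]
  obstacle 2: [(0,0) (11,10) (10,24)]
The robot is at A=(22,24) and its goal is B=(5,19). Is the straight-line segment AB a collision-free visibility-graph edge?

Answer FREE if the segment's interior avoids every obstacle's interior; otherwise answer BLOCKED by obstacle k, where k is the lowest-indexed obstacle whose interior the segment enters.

Obstacle 1 [(13,24) (14,3) (24,6) (23,19) (17,23)]:
  edge (13,24)–(14,3): crosses AB
  edge (14,3)–(24,6): clear
  edge (24,6)–(23,19): clear
  edge (23,19)–(17,23): crosses AB
  edge (17,23)–(13,24): clear
  → BLOCKED
Obstacle 2 [(0,0) (11,10) (10,24)]:
  edge (0,0)–(11,10): clear
  edge (11,10)–(10,24): crosses AB
  edge (10,24)–(0,0): crosses AB
  → BLOCKED

BLOCKED by obstacle 1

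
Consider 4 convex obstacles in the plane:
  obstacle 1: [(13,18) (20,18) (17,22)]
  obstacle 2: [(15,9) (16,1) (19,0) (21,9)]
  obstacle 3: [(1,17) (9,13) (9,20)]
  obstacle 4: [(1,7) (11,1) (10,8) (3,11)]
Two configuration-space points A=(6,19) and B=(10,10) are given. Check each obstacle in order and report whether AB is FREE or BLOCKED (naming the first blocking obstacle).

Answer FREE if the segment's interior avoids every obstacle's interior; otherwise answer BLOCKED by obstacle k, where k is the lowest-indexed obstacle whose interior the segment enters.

Obstacle 1 [(13,18) (20,18) (17,22)]:
  edge (13,18)–(20,18): clear
  edge (20,18)–(17,22): clear
  edge (17,22)–(13,18): clear
  midpoint (8,29/2) outside
  → clear
Obstacle 2 [(15,9) (16,1) (19,0) (21,9)]:
  edge (15,9)–(16,1): clear
  edge (16,1)–(19,0): clear
  edge (19,0)–(21,9): clear
  edge (21,9)–(15,9): clear
  midpoint (8,29/2) outside
  → clear
Obstacle 3 [(1,17) (9,13) (9,20)]:
  edge (1,17)–(9,13): crosses AB
  edge (9,13)–(9,20): clear
  edge (9,20)–(1,17): crosses AB
  → BLOCKED
Obstacle 4 [(1,7) (11,1) (10,8) (3,11)]:
  edge (1,7)–(11,1): clear
  edge (11,1)–(10,8): clear
  edge (10,8)–(3,11): clear
  edge (3,11)–(1,7): clear
  midpoint (8,29/2) outside
  → clear

BLOCKED by obstacle 3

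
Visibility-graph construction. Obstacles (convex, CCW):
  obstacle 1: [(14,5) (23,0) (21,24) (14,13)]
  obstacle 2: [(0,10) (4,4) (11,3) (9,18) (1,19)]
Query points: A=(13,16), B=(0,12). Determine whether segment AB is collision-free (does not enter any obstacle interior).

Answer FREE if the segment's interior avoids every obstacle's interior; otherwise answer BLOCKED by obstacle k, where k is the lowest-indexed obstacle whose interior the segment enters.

Obstacle 1 [(14,5) (23,0) (21,24) (14,13)]:
  edge (14,5)–(23,0): clear
  edge (23,0)–(21,24): clear
  edge (21,24)–(14,13): clear
  edge (14,13)–(14,5): clear
  midpoint (13/2,14) outside
  → clear
Obstacle 2 [(0,10) (4,4) (11,3) (9,18) (1,19)]:
  edge (0,10)–(4,4): clear
  edge (4,4)–(11,3): clear
  edge (11,3)–(9,18): crosses AB
  edge (9,18)–(1,19): clear
  edge (1,19)–(0,10): crosses AB
  → BLOCKED

BLOCKED by obstacle 2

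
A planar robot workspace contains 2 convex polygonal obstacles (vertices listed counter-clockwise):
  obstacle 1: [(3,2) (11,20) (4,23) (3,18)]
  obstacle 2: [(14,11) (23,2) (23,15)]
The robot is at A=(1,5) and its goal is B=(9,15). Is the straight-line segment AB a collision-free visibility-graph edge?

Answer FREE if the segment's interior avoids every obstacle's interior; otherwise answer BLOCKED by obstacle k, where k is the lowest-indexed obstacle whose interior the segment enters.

Obstacle 1 [(3,2) (11,20) (4,23) (3,18)]:
  edge (3,2)–(11,20): crosses AB
  edge (11,20)–(4,23): clear
  edge (4,23)–(3,18): clear
  edge (3,18)–(3,2): crosses AB
  → BLOCKED
Obstacle 2 [(14,11) (23,2) (23,15)]:
  edge (14,11)–(23,2): clear
  edge (23,2)–(23,15): clear
  edge (23,15)–(14,11): clear
  midpoint (5,10) outside
  → clear

BLOCKED by obstacle 1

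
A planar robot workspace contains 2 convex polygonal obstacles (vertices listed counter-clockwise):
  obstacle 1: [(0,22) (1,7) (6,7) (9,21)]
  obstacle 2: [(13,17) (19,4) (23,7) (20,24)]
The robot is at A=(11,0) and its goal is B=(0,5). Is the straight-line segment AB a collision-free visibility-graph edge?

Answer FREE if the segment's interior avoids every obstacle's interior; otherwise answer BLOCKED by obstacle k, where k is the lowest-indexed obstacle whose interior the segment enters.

FREE

Obstacle 1 [(0,22) (1,7) (6,7) (9,21)]:
  edge (0,22)–(1,7): clear
  edge (1,7)–(6,7): clear
  edge (6,7)–(9,21): clear
  edge (9,21)–(0,22): clear
  midpoint (11/2,5/2) outside
  → clear
Obstacle 2 [(13,17) (19,4) (23,7) (20,24)]:
  edge (13,17)–(19,4): clear
  edge (19,4)–(23,7): clear
  edge (23,7)–(20,24): clear
  edge (20,24)–(13,17): clear
  midpoint (11/2,5/2) outside
  → clear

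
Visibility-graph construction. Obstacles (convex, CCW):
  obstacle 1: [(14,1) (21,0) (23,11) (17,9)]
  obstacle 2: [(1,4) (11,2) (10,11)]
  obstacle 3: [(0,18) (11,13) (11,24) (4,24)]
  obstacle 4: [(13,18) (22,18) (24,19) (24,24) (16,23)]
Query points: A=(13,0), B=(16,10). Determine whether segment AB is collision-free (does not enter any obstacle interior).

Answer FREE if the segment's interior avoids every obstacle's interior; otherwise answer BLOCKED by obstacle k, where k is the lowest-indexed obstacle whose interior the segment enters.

FREE

Obstacle 1 [(14,1) (21,0) (23,11) (17,9)]:
  edge (14,1)–(21,0): clear
  edge (21,0)–(23,11): clear
  edge (23,11)–(17,9): clear
  edge (17,9)–(14,1): clear
  midpoint (29/2,5) outside
  → clear
Obstacle 2 [(1,4) (11,2) (10,11)]:
  edge (1,4)–(11,2): clear
  edge (11,2)–(10,11): clear
  edge (10,11)–(1,4): clear
  midpoint (29/2,5) outside
  → clear
Obstacle 3 [(0,18) (11,13) (11,24) (4,24)]:
  edge (0,18)–(11,13): clear
  edge (11,13)–(11,24): clear
  edge (11,24)–(4,24): clear
  edge (4,24)–(0,18): clear
  midpoint (29/2,5) outside
  → clear
Obstacle 4 [(13,18) (22,18) (24,19) (24,24) (16,23)]:
  edge (13,18)–(22,18): clear
  edge (22,18)–(24,19): clear
  edge (24,19)–(24,24): clear
  edge (24,24)–(16,23): clear
  edge (16,23)–(13,18): clear
  midpoint (29/2,5) outside
  → clear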